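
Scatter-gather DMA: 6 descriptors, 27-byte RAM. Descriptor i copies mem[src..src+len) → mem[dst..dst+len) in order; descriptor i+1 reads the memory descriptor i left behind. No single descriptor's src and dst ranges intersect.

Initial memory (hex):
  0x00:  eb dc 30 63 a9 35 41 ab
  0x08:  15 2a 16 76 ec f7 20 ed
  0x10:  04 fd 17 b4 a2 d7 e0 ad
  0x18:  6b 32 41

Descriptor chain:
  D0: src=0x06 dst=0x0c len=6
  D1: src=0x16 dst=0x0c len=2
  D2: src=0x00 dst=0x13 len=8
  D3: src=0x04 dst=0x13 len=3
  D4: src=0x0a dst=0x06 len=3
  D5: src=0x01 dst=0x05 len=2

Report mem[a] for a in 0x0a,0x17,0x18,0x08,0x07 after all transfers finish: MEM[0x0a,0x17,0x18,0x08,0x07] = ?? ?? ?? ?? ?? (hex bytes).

MEM[0x0a,0x17,0x18,0x08,0x07] = 16 a9 35 e0 76

#0 dst[0x0c+6] := {0x41,0xab,0x15,0x2a,0x16,0x76}
#1 dst[0x0c+2] := {0xe0,0xad}
#2 dst[0x13+8] := {0xeb,0xdc,0x30,0x63,0xa9,0x35,0x41,0xab}
#3 dst[0x13+3] := {0xa9,0x35,0x41}
#4 dst[0x06+3] := {0x16,0x76,0xe0}
#5 dst[0x05+2] := {0xdc,0x30}
query mem[0x0a]=0x16, mem[0x17]=0xa9, mem[0x18]=0x35, mem[0x08]=0xe0, mem[0x07]=0x76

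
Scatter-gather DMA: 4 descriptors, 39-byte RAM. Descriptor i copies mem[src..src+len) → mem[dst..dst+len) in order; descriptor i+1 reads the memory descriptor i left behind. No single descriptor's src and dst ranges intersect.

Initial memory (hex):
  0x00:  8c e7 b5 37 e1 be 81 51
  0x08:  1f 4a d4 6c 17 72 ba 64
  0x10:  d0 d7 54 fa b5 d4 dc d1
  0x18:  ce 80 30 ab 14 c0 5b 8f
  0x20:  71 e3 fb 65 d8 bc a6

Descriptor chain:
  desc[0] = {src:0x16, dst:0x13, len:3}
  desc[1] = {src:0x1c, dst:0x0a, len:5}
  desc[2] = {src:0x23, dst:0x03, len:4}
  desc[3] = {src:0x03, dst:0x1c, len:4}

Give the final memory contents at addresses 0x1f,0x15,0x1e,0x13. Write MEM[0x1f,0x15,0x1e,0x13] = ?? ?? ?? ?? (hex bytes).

#0 dst[0x13+3] := {0xdc,0xd1,0xce}
#1 dst[0x0a+5] := {0x14,0xc0,0x5b,0x8f,0x71}
#2 dst[0x03+4] := {0x65,0xd8,0xbc,0xa6}
#3 dst[0x1c+4] := {0x65,0xd8,0xbc,0xa6}
query mem[0x1f]=0xa6, mem[0x15]=0xce, mem[0x1e]=0xbc, mem[0x13]=0xdc

MEM[0x1f,0x15,0x1e,0x13] = a6 ce bc dc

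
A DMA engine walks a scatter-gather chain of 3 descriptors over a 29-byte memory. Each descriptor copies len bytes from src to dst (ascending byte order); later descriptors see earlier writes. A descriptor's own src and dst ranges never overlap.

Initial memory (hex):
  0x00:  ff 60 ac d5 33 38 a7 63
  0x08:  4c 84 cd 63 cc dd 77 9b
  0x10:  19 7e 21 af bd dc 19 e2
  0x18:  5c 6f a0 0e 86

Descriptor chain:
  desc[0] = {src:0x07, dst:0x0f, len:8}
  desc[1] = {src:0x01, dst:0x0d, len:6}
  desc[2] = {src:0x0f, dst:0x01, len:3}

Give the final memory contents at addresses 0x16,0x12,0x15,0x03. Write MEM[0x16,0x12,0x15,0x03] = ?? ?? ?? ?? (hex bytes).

MEM[0x16,0x12,0x15,0x03] = 77 a7 dd 38

D0: mem[0x0f..0x16] <- [63 4c 84 cd 63 cc dd 77]
D1: mem[0x0d..0x12] <- [60 ac d5 33 38 a7]
D2: mem[0x01..0x03] <- [d5 33 38]
query mem[0x16]=0x77, mem[0x12]=0xa7, mem[0x15]=0xdd, mem[0x03]=0x38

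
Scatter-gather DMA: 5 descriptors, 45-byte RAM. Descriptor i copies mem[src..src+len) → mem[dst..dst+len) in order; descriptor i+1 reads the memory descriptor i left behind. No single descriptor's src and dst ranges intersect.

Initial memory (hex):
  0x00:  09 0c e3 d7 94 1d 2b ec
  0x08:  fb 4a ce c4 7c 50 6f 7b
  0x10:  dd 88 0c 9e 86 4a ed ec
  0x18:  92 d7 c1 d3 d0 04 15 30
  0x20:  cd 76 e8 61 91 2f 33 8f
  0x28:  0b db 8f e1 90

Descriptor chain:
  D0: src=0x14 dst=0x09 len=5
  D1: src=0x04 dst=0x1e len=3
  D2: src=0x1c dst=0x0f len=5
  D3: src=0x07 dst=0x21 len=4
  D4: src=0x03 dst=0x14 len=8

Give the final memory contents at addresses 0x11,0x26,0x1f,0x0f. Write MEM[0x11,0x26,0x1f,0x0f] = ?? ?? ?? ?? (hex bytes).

D0: mem[0x09..0x0d] <- [86 4a ed ec 92]
D1: mem[0x1e..0x20] <- [94 1d 2b]
D2: mem[0x0f..0x13] <- [d0 04 94 1d 2b]
D3: mem[0x21..0x24] <- [ec fb 86 4a]
D4: mem[0x14..0x1b] <- [d7 94 1d 2b ec fb 86 4a]
query mem[0x11]=0x94, mem[0x26]=0x33, mem[0x1f]=0x1d, mem[0x0f]=0xd0

MEM[0x11,0x26,0x1f,0x0f] = 94 33 1d d0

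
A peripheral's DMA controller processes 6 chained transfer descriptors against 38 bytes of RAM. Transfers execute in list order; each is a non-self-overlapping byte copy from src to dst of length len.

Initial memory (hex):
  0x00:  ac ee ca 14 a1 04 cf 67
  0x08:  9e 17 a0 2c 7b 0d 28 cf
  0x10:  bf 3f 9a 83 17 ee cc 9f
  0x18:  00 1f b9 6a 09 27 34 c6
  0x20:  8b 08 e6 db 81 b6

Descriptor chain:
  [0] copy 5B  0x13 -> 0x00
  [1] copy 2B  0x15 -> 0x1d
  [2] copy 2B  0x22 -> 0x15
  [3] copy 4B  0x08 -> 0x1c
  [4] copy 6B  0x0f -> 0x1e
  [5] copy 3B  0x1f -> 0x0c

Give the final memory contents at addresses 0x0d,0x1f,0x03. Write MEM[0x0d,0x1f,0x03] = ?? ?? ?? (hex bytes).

[0] 0x13->0x00 len=5 : 83 17 ee cc 9f
[1] 0x15->0x1d len=2 : ee cc
[2] 0x22->0x15 len=2 : e6 db
[3] 0x08->0x1c len=4 : 9e 17 a0 2c
[4] 0x0f->0x1e len=6 : cf bf 3f 9a 83 17
[5] 0x1f->0x0c len=3 : bf 3f 9a
query mem[0x0d]=0x3f, mem[0x1f]=0xbf, mem[0x03]=0xcc

MEM[0x0d,0x1f,0x03] = 3f bf cc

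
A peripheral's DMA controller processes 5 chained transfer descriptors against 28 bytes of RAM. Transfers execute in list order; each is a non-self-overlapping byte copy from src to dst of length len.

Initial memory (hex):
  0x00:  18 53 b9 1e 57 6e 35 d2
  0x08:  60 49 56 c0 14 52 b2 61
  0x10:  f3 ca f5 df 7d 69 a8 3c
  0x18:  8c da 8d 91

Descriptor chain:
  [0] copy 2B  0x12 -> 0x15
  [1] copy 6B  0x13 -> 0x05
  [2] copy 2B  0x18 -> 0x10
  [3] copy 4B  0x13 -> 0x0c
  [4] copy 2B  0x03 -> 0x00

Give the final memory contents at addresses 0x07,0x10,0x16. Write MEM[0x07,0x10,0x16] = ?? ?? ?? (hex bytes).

MEM[0x07,0x10,0x16] = f5 8c df

D0: mem[0x15..0x16] <- [f5 df]
D1: mem[0x05..0x0a] <- [df 7d f5 df 3c 8c]
D2: mem[0x10..0x11] <- [8c da]
D3: mem[0x0c..0x0f] <- [df 7d f5 df]
D4: mem[0x00..0x01] <- [1e 57]
query mem[0x07]=0xf5, mem[0x10]=0x8c, mem[0x16]=0xdf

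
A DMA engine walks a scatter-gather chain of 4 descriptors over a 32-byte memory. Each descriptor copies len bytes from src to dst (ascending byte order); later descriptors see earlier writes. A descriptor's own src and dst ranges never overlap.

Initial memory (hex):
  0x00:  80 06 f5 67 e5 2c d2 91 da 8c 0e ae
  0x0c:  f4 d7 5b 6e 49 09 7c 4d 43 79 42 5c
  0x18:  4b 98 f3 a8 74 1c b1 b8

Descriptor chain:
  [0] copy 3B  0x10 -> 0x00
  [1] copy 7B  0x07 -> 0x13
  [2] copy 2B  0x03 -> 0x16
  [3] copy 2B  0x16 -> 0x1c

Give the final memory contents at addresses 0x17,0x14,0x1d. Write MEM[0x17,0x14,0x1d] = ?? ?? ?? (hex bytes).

[0] 0x10->0x00 len=3 : 49 09 7c
[1] 0x07->0x13 len=7 : 91 da 8c 0e ae f4 d7
[2] 0x03->0x16 len=2 : 67 e5
[3] 0x16->0x1c len=2 : 67 e5
query mem[0x17]=0xe5, mem[0x14]=0xda, mem[0x1d]=0xe5

MEM[0x17,0x14,0x1d] = e5 da e5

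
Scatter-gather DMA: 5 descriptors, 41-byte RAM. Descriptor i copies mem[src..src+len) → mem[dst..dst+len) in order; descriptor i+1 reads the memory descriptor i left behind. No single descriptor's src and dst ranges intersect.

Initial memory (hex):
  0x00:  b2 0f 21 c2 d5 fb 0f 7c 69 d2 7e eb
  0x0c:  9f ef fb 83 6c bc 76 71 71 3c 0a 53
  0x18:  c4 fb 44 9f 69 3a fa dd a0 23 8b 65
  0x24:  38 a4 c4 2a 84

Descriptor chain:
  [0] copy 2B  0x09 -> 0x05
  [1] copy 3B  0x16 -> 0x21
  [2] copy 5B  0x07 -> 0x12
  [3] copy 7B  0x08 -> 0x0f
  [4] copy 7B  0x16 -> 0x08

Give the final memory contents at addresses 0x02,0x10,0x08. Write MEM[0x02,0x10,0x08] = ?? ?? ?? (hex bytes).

#0 dst[0x05+2] := {0xd2,0x7e}
#1 dst[0x21+3] := {0x0a,0x53,0xc4}
#2 dst[0x12+5] := {0x7c,0x69,0xd2,0x7e,0xeb}
#3 dst[0x0f+7] := {0x69,0xd2,0x7e,0xeb,0x9f,0xef,0xfb}
#4 dst[0x08+7] := {0xeb,0x53,0xc4,0xfb,0x44,0x9f,0x69}
query mem[0x02]=0x21, mem[0x10]=0xd2, mem[0x08]=0xeb

MEM[0x02,0x10,0x08] = 21 d2 eb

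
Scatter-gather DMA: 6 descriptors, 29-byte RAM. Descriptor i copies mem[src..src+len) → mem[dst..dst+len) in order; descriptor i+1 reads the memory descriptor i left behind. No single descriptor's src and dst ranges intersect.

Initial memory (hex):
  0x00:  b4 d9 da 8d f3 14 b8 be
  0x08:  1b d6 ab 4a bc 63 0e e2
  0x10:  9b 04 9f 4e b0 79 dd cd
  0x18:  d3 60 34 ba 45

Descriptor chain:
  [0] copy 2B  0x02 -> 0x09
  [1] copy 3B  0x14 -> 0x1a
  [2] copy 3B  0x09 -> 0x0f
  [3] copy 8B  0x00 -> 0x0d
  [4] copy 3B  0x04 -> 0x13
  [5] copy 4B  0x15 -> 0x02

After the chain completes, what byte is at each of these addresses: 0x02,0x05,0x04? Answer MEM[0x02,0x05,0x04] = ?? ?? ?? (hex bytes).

#0 dst[0x09+2] := {0xda,0x8d}
#1 dst[0x1a+3] := {0xb0,0x79,0xdd}
#2 dst[0x0f+3] := {0xda,0x8d,0x4a}
#3 dst[0x0d+8] := {0xb4,0xd9,0xda,0x8d,0xf3,0x14,0xb8,0xbe}
#4 dst[0x13+3] := {0xf3,0x14,0xb8}
#5 dst[0x02+4] := {0xb8,0xdd,0xcd,0xd3}
query mem[0x02]=0xb8, mem[0x05]=0xd3, mem[0x04]=0xcd

MEM[0x02,0x05,0x04] = b8 d3 cd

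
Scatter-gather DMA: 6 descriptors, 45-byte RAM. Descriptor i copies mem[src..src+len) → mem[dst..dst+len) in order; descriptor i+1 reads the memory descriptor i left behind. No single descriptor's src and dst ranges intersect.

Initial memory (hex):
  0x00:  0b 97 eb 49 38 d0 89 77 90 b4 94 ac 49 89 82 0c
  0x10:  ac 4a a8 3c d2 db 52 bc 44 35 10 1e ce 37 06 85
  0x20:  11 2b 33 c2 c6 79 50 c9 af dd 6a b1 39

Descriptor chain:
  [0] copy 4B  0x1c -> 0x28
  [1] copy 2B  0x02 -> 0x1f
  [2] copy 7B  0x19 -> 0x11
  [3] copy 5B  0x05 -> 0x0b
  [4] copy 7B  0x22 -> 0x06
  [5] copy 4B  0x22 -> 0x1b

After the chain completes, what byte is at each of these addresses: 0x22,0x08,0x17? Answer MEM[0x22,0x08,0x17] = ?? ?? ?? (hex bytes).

[0] 0x1c->0x28 len=4 : ce 37 06 85
[1] 0x02->0x1f len=2 : eb 49
[2] 0x19->0x11 len=7 : 35 10 1e ce 37 06 eb
[3] 0x05->0x0b len=5 : d0 89 77 90 b4
[4] 0x22->0x06 len=7 : 33 c2 c6 79 50 c9 ce
[5] 0x22->0x1b len=4 : 33 c2 c6 79
query mem[0x22]=0x33, mem[0x08]=0xc6, mem[0x17]=0xeb

MEM[0x22,0x08,0x17] = 33 c6 eb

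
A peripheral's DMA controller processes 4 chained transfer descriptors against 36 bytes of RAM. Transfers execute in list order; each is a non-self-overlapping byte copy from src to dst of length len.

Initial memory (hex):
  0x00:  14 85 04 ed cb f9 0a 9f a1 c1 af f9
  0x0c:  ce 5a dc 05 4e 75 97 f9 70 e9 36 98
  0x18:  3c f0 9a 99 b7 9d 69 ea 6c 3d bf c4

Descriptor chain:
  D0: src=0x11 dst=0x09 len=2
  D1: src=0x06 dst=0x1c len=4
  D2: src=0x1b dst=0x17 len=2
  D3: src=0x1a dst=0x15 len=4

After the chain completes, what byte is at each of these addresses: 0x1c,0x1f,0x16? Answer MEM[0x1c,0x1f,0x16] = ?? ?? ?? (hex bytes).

D0: mem[0x09..0x0a] <- [75 97]
D1: mem[0x1c..0x1f] <- [0a 9f a1 75]
D2: mem[0x17..0x18] <- [99 0a]
D3: mem[0x15..0x18] <- [9a 99 0a 9f]
query mem[0x1c]=0x0a, mem[0x1f]=0x75, mem[0x16]=0x99

MEM[0x1c,0x1f,0x16] = 0a 75 99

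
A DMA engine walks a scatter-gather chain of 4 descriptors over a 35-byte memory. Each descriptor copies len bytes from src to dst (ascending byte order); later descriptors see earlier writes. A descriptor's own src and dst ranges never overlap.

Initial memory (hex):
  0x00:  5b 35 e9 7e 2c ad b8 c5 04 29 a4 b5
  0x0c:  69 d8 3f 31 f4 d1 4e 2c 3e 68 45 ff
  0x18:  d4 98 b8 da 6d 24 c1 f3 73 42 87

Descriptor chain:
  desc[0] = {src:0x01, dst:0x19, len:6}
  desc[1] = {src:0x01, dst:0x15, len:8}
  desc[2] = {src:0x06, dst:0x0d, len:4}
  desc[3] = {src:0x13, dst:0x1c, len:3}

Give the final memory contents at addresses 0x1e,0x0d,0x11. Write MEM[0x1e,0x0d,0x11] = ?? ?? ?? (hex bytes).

D0: mem[0x19..0x1e] <- [35 e9 7e 2c ad b8]
D1: mem[0x15..0x1c] <- [35 e9 7e 2c ad b8 c5 04]
D2: mem[0x0d..0x10] <- [b8 c5 04 29]
D3: mem[0x1c..0x1e] <- [2c 3e 35]
query mem[0x1e]=0x35, mem[0x0d]=0xb8, mem[0x11]=0xd1

MEM[0x1e,0x0d,0x11] = 35 b8 d1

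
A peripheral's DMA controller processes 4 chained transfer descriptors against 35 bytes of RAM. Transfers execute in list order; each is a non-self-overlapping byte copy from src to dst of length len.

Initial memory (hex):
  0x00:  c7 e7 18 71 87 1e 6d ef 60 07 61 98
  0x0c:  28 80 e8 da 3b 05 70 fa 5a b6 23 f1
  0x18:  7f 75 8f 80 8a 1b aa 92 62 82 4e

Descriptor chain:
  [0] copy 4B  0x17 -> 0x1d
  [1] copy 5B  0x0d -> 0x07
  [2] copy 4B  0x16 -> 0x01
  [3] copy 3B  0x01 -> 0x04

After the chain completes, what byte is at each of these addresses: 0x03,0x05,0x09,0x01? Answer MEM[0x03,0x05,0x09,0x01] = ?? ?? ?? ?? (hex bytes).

D0: mem[0x1d..0x20] <- [f1 7f 75 8f]
D1: mem[0x07..0x0b] <- [80 e8 da 3b 05]
D2: mem[0x01..0x04] <- [23 f1 7f 75]
D3: mem[0x04..0x06] <- [23 f1 7f]
query mem[0x03]=0x7f, mem[0x05]=0xf1, mem[0x09]=0xda, mem[0x01]=0x23

MEM[0x03,0x05,0x09,0x01] = 7f f1 da 23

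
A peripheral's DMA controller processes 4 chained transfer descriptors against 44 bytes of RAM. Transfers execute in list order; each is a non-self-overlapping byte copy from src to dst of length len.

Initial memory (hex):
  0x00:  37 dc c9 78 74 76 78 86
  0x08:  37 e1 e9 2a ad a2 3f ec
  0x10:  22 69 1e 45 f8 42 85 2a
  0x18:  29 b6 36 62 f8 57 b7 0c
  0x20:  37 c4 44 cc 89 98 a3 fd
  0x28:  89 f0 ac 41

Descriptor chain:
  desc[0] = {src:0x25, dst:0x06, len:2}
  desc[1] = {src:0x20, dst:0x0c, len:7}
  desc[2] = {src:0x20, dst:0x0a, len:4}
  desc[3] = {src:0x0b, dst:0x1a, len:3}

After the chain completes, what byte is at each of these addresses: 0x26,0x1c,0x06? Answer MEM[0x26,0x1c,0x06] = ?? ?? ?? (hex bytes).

MEM[0x26,0x1c,0x06] = a3 cc 98

[0] 0x25->0x06 len=2 : 98 a3
[1] 0x20->0x0c len=7 : 37 c4 44 cc 89 98 a3
[2] 0x20->0x0a len=4 : 37 c4 44 cc
[3] 0x0b->0x1a len=3 : c4 44 cc
query mem[0x26]=0xa3, mem[0x1c]=0xcc, mem[0x06]=0x98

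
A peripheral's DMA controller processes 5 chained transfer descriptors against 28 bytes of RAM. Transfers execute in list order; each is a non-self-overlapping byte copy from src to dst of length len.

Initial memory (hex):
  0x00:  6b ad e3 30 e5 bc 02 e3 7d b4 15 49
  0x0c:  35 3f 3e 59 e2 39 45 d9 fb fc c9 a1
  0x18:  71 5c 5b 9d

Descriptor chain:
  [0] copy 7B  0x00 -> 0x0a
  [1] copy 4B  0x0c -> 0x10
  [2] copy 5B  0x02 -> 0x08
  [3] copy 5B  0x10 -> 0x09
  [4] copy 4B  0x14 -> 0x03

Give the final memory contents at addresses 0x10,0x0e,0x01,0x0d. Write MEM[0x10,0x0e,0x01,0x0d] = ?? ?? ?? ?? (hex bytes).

MEM[0x10,0x0e,0x01,0x0d] = e3 e5 ad fb

[0] 0x00->0x0a len=7 : 6b ad e3 30 e5 bc 02
[1] 0x0c->0x10 len=4 : e3 30 e5 bc
[2] 0x02->0x08 len=5 : e3 30 e5 bc 02
[3] 0x10->0x09 len=5 : e3 30 e5 bc fb
[4] 0x14->0x03 len=4 : fb fc c9 a1
query mem[0x10]=0xe3, mem[0x0e]=0xe5, mem[0x01]=0xad, mem[0x0d]=0xfb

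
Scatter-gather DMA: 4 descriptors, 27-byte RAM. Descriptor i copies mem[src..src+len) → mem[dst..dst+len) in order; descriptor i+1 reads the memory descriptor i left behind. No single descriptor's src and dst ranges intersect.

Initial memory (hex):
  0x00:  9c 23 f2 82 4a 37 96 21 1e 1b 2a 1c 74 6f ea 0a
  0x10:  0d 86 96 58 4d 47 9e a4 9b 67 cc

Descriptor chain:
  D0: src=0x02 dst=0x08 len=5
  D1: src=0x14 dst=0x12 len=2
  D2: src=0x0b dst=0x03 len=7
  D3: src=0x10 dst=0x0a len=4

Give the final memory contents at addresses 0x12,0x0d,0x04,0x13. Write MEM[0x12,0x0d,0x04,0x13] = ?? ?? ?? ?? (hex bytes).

D0: mem[0x08..0x0c] <- [f2 82 4a 37 96]
D1: mem[0x12..0x13] <- [4d 47]
D2: mem[0x03..0x09] <- [37 96 6f ea 0a 0d 86]
D3: mem[0x0a..0x0d] <- [0d 86 4d 47]
query mem[0x12]=0x4d, mem[0x0d]=0x47, mem[0x04]=0x96, mem[0x13]=0x47

MEM[0x12,0x0d,0x04,0x13] = 4d 47 96 47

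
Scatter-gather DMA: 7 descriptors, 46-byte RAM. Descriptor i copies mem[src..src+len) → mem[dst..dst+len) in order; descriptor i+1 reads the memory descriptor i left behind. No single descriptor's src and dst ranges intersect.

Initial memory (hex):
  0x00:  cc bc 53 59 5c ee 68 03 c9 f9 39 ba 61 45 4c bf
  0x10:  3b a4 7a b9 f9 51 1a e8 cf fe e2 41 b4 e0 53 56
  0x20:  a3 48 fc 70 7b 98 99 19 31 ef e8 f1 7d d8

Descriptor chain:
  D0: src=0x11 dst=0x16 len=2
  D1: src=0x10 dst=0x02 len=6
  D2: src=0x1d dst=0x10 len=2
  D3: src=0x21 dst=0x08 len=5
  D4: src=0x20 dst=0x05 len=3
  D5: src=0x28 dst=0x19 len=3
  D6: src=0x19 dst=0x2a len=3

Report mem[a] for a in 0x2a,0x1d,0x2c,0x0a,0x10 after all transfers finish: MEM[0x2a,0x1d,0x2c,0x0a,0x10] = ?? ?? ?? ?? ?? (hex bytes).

MEM[0x2a,0x1d,0x2c,0x0a,0x10] = 31 e0 e8 70 e0

  after D0: wrote 2B at 0x16 = a47a
  after D1: wrote 6B at 0x02 = 3ba47ab9f951
  after D2: wrote 2B at 0x10 = e053
  after D3: wrote 5B at 0x08 = 48fc707b98
  after D4: wrote 3B at 0x05 = a348fc
  after D5: wrote 3B at 0x19 = 31efe8
  after D6: wrote 3B at 0x2a = 31efe8
query mem[0x2a]=0x31, mem[0x1d]=0xe0, mem[0x2c]=0xe8, mem[0x0a]=0x70, mem[0x10]=0xe0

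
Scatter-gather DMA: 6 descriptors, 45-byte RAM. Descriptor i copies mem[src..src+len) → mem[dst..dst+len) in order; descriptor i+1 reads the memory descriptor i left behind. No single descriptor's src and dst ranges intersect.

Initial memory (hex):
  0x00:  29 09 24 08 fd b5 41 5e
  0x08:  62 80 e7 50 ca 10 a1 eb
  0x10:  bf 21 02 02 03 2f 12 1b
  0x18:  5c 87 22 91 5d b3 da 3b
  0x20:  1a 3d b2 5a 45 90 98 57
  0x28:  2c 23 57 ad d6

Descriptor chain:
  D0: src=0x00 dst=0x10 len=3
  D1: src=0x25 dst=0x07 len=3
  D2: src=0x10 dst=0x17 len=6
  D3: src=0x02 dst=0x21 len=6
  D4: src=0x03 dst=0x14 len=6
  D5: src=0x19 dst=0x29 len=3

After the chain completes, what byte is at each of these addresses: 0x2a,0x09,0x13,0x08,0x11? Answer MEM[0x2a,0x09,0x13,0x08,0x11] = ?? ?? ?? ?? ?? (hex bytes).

#0 dst[0x10+3] := {0x29,0x09,0x24}
#1 dst[0x07+3] := {0x90,0x98,0x57}
#2 dst[0x17+6] := {0x29,0x09,0x24,0x02,0x03,0x2f}
#3 dst[0x21+6] := {0x24,0x08,0xfd,0xb5,0x41,0x90}
#4 dst[0x14+6] := {0x08,0xfd,0xb5,0x41,0x90,0x98}
#5 dst[0x29+3] := {0x98,0x02,0x03}
query mem[0x2a]=0x02, mem[0x09]=0x57, mem[0x13]=0x02, mem[0x08]=0x98, mem[0x11]=0x09

MEM[0x2a,0x09,0x13,0x08,0x11] = 02 57 02 98 09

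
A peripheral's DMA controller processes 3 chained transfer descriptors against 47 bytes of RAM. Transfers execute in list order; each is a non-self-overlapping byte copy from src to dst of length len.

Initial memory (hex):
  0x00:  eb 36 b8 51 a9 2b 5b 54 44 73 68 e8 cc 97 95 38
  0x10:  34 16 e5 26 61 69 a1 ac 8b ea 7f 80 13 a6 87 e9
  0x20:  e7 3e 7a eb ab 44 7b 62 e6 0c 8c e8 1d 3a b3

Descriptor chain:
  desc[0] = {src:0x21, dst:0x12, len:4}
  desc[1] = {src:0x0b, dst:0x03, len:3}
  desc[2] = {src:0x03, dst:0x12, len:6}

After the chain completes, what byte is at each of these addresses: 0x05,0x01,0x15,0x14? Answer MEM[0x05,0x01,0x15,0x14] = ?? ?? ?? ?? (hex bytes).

D0: mem[0x12..0x15] <- [3e 7a eb ab]
D1: mem[0x03..0x05] <- [e8 cc 97]
D2: mem[0x12..0x17] <- [e8 cc 97 5b 54 44]
query mem[0x05]=0x97, mem[0x01]=0x36, mem[0x15]=0x5b, mem[0x14]=0x97

MEM[0x05,0x01,0x15,0x14] = 97 36 5b 97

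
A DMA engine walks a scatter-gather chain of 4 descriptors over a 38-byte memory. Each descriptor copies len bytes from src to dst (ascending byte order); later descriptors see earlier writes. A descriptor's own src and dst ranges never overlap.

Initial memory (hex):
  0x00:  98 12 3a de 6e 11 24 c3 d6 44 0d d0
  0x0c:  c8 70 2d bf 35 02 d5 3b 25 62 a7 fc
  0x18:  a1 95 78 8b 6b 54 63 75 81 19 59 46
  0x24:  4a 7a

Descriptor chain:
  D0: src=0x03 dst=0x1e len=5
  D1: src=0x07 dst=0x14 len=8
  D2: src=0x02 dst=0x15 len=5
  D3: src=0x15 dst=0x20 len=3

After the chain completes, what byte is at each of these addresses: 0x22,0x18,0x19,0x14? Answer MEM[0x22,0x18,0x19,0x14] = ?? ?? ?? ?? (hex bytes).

MEM[0x22,0x18,0x19,0x14] = 6e 11 24 c3

  after D0: wrote 5B at 0x1e = de6e1124c3
  after D1: wrote 8B at 0x14 = c3d6440dd0c8702d
  after D2: wrote 5B at 0x15 = 3ade6e1124
  after D3: wrote 3B at 0x20 = 3ade6e
query mem[0x22]=0x6e, mem[0x18]=0x11, mem[0x19]=0x24, mem[0x14]=0xc3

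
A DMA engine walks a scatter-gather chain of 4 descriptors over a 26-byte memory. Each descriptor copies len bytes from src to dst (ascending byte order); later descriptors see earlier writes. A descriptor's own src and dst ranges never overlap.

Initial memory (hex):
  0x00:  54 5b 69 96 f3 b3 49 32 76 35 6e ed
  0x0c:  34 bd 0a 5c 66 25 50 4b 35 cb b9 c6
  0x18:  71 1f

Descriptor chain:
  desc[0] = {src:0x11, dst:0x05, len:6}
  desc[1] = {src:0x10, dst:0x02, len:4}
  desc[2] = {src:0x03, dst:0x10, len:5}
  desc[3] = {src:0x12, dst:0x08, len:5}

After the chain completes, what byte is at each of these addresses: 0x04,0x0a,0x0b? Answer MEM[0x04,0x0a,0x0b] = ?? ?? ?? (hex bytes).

MEM[0x04,0x0a,0x0b] = 50 4b cb

[0] 0x11->0x05 len=6 : 25 50 4b 35 cb b9
[1] 0x10->0x02 len=4 : 66 25 50 4b
[2] 0x03->0x10 len=5 : 25 50 4b 50 4b
[3] 0x12->0x08 len=5 : 4b 50 4b cb b9
query mem[0x04]=0x50, mem[0x0a]=0x4b, mem[0x0b]=0xcb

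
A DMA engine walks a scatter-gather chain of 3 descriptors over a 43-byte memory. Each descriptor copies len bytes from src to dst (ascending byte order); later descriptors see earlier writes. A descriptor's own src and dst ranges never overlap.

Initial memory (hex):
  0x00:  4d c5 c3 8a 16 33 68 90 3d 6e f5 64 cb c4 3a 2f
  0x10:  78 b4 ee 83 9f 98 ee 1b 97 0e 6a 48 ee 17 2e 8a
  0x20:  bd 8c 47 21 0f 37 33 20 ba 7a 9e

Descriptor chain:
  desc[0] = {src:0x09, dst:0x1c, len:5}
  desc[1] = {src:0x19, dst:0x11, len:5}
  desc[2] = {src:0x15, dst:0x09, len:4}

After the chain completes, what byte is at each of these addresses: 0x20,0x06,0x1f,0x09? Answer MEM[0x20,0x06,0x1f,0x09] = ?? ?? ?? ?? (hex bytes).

  after D0: wrote 5B at 0x1c = 6ef564cbc4
  after D1: wrote 5B at 0x11 = 0e6a486ef5
  after D2: wrote 4B at 0x09 = f5ee1b97
query mem[0x20]=0xc4, mem[0x06]=0x68, mem[0x1f]=0xcb, mem[0x09]=0xf5

MEM[0x20,0x06,0x1f,0x09] = c4 68 cb f5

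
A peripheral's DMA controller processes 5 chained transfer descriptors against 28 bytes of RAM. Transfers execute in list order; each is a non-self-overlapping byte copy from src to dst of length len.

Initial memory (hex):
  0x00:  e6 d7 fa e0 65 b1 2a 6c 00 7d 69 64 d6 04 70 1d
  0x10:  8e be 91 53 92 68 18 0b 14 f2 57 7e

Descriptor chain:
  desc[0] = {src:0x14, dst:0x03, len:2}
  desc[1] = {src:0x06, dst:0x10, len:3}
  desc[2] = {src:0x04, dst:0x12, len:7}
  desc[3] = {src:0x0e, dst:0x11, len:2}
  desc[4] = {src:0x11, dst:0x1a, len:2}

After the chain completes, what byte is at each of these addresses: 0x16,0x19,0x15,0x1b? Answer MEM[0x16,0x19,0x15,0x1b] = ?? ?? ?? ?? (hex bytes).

D0: mem[0x03..0x04] <- [92 68]
D1: mem[0x10..0x12] <- [2a 6c 00]
D2: mem[0x12..0x18] <- [68 b1 2a 6c 00 7d 69]
D3: mem[0x11..0x12] <- [70 1d]
D4: mem[0x1a..0x1b] <- [70 1d]
query mem[0x16]=0x00, mem[0x19]=0xf2, mem[0x15]=0x6c, mem[0x1b]=0x1d

MEM[0x16,0x19,0x15,0x1b] = 00 f2 6c 1d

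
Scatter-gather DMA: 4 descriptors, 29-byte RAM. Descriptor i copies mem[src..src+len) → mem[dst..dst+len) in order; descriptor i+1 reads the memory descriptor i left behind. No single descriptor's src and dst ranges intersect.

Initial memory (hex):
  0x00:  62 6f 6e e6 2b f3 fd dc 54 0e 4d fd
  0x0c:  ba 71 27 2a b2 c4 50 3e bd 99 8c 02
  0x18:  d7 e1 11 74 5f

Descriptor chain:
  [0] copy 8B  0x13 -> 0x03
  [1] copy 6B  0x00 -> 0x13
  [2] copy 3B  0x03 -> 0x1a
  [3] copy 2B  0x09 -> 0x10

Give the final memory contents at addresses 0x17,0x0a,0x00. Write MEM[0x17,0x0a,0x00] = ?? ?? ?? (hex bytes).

MEM[0x17,0x0a,0x00] = bd 11 62

#0 dst[0x03+8] := {0x3e,0xbd,0x99,0x8c,0x02,0xd7,0xe1,0x11}
#1 dst[0x13+6] := {0x62,0x6f,0x6e,0x3e,0xbd,0x99}
#2 dst[0x1a+3] := {0x3e,0xbd,0x99}
#3 dst[0x10+2] := {0xe1,0x11}
query mem[0x17]=0xbd, mem[0x0a]=0x11, mem[0x00]=0x62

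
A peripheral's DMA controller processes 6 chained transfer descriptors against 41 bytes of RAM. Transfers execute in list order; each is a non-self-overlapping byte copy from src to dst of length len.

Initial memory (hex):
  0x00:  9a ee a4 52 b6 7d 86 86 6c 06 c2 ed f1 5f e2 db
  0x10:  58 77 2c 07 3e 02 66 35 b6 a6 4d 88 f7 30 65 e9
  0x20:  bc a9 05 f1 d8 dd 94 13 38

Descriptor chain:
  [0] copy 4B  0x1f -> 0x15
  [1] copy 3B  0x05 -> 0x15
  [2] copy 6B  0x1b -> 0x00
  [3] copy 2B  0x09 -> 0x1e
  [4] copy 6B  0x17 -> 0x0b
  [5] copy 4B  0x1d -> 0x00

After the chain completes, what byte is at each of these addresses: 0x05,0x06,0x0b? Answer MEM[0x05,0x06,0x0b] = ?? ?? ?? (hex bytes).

MEM[0x05,0x06,0x0b] = bc 86 86

  after D0: wrote 4B at 0x15 = e9bca905
  after D1: wrote 3B at 0x15 = 7d8686
  after D2: wrote 6B at 0x00 = 88f73065e9bc
  after D3: wrote 2B at 0x1e = 06c2
  after D4: wrote 6B at 0x0b = 8605a64d88f7
  after D5: wrote 4B at 0x00 = 3006c2bc
query mem[0x05]=0xbc, mem[0x06]=0x86, mem[0x0b]=0x86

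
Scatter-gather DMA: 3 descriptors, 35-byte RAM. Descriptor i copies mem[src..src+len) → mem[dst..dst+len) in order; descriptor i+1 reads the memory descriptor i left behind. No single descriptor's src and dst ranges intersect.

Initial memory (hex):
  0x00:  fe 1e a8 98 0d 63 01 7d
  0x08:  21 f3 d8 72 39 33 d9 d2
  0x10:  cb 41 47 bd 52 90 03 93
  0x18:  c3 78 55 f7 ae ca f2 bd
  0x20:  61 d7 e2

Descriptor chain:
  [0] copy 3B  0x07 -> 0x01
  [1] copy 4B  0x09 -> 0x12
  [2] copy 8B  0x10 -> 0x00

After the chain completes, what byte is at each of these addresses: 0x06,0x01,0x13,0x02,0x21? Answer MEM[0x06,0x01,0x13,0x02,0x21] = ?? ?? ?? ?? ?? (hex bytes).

MEM[0x06,0x01,0x13,0x02,0x21] = 03 41 d8 f3 d7

[0] 0x07->0x01 len=3 : 7d 21 f3
[1] 0x09->0x12 len=4 : f3 d8 72 39
[2] 0x10->0x00 len=8 : cb 41 f3 d8 72 39 03 93
query mem[0x06]=0x03, mem[0x01]=0x41, mem[0x13]=0xd8, mem[0x02]=0xf3, mem[0x21]=0xd7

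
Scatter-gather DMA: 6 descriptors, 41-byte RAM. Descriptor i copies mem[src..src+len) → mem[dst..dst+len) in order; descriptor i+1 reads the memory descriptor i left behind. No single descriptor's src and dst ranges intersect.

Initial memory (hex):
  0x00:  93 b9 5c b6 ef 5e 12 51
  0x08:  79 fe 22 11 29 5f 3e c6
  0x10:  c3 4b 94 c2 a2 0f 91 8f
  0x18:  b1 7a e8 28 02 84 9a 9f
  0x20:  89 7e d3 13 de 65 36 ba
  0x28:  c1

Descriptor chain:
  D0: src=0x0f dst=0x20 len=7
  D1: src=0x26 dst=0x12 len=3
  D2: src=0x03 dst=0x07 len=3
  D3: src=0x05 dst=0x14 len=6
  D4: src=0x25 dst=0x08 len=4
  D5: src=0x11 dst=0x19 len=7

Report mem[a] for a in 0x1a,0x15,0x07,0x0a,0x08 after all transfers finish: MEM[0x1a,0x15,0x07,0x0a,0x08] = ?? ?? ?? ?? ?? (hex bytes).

MEM[0x1a,0x15,0x07,0x0a,0x08] = 0f 12 b6 ba a2

[0] 0x0f->0x20 len=7 : c6 c3 4b 94 c2 a2 0f
[1] 0x26->0x12 len=3 : 0f ba c1
[2] 0x03->0x07 len=3 : b6 ef 5e
[3] 0x05->0x14 len=6 : 5e 12 b6 ef 5e 22
[4] 0x25->0x08 len=4 : a2 0f ba c1
[5] 0x11->0x19 len=7 : 4b 0f ba 5e 12 b6 ef
query mem[0x1a]=0x0f, mem[0x15]=0x12, mem[0x07]=0xb6, mem[0x0a]=0xba, mem[0x08]=0xa2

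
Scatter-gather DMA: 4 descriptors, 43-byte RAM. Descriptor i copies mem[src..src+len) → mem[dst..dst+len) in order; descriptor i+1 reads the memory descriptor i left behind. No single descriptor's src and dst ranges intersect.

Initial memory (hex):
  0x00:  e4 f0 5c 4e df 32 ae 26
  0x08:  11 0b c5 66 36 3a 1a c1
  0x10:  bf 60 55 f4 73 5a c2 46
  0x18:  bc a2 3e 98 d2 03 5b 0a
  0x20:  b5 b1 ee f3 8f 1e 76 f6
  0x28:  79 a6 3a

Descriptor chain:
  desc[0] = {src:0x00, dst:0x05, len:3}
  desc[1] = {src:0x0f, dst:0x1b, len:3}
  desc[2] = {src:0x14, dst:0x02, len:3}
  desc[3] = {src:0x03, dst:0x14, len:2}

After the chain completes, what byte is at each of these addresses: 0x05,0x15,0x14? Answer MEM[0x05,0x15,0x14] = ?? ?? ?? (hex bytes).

D0: mem[0x05..0x07] <- [e4 f0 5c]
D1: mem[0x1b..0x1d] <- [c1 bf 60]
D2: mem[0x02..0x04] <- [73 5a c2]
D3: mem[0x14..0x15] <- [5a c2]
query mem[0x05]=0xe4, mem[0x15]=0xc2, mem[0x14]=0x5a

MEM[0x05,0x15,0x14] = e4 c2 5a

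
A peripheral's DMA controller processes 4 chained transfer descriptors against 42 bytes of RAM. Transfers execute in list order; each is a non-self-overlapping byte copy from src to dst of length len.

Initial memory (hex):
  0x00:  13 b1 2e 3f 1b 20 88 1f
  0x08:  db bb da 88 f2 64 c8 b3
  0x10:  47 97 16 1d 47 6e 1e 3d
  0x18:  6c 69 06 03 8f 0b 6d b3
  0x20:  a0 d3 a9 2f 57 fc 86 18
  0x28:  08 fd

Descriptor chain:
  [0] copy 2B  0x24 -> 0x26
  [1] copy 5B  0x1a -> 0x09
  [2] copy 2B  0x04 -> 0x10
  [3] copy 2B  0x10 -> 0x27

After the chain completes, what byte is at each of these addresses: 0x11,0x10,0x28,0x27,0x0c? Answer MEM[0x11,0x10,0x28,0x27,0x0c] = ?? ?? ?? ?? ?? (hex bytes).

[0] 0x24->0x26 len=2 : 57 fc
[1] 0x1a->0x09 len=5 : 06 03 8f 0b 6d
[2] 0x04->0x10 len=2 : 1b 20
[3] 0x10->0x27 len=2 : 1b 20
query mem[0x11]=0x20, mem[0x10]=0x1b, mem[0x28]=0x20, mem[0x27]=0x1b, mem[0x0c]=0x0b

MEM[0x11,0x10,0x28,0x27,0x0c] = 20 1b 20 1b 0b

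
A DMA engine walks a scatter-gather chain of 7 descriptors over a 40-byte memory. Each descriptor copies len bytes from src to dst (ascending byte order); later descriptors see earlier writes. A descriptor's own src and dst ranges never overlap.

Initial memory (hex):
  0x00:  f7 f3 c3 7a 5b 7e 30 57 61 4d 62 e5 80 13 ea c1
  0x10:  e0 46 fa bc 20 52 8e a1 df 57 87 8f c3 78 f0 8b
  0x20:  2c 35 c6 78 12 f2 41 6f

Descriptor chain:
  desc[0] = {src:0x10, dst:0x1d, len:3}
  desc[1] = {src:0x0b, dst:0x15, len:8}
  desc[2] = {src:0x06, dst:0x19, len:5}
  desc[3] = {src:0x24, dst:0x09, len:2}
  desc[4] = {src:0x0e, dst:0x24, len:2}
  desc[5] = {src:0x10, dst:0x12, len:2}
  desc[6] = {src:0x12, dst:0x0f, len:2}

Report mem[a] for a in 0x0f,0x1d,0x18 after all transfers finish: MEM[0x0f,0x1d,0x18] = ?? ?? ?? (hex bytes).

MEM[0x0f,0x1d,0x18] = e0 62 ea

[0] 0x10->0x1d len=3 : e0 46 fa
[1] 0x0b->0x15 len=8 : e5 80 13 ea c1 e0 46 fa
[2] 0x06->0x19 len=5 : 30 57 61 4d 62
[3] 0x24->0x09 len=2 : 12 f2
[4] 0x0e->0x24 len=2 : ea c1
[5] 0x10->0x12 len=2 : e0 46
[6] 0x12->0x0f len=2 : e0 46
query mem[0x0f]=0xe0, mem[0x1d]=0x62, mem[0x18]=0xea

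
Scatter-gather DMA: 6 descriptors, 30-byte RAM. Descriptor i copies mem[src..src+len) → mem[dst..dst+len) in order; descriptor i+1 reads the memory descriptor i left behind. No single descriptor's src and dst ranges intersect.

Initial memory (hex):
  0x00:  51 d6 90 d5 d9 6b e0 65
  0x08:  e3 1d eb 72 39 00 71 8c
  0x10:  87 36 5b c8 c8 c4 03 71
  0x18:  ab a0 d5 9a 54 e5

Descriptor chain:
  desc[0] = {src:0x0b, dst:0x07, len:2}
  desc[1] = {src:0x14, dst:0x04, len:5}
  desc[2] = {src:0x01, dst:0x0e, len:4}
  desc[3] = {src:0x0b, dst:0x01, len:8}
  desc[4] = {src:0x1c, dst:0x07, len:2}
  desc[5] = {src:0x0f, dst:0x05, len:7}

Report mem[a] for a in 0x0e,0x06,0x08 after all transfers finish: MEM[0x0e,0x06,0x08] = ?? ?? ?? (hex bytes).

D0: mem[0x07..0x08] <- [72 39]
D1: mem[0x04..0x08] <- [c8 c4 03 71 ab]
D2: mem[0x0e..0x11] <- [d6 90 d5 c8]
D3: mem[0x01..0x08] <- [72 39 00 d6 90 d5 c8 5b]
D4: mem[0x07..0x08] <- [54 e5]
D5: mem[0x05..0x0b] <- [90 d5 c8 5b c8 c8 c4]
query mem[0x0e]=0xd6, mem[0x06]=0xd5, mem[0x08]=0x5b

MEM[0x0e,0x06,0x08] = d6 d5 5b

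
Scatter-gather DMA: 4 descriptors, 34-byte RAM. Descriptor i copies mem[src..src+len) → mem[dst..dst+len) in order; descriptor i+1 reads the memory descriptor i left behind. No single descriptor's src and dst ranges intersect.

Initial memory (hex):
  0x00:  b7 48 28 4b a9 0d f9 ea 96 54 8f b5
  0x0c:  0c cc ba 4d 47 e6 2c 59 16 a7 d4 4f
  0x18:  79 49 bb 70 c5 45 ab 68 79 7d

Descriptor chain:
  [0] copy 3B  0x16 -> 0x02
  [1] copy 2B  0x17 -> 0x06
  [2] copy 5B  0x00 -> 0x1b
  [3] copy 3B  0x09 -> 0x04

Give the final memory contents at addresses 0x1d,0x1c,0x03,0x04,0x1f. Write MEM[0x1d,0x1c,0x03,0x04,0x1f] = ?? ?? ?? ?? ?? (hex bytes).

MEM[0x1d,0x1c,0x03,0x04,0x1f] = d4 48 4f 54 79

[0] 0x16->0x02 len=3 : d4 4f 79
[1] 0x17->0x06 len=2 : 4f 79
[2] 0x00->0x1b len=5 : b7 48 d4 4f 79
[3] 0x09->0x04 len=3 : 54 8f b5
query mem[0x1d]=0xd4, mem[0x1c]=0x48, mem[0x03]=0x4f, mem[0x04]=0x54, mem[0x1f]=0x79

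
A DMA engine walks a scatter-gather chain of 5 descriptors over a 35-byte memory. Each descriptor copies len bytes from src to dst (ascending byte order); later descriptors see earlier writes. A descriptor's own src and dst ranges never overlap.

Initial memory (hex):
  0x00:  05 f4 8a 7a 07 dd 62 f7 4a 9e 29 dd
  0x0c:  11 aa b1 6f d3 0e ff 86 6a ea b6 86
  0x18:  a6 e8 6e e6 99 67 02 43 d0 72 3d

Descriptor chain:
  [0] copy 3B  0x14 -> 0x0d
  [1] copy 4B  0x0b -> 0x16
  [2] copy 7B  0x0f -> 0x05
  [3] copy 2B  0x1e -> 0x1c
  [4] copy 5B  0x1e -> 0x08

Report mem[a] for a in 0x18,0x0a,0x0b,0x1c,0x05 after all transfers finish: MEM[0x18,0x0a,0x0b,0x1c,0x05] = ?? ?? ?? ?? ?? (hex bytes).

#0 dst[0x0d+3] := {0x6a,0xea,0xb6}
#1 dst[0x16+4] := {0xdd,0x11,0x6a,0xea}
#2 dst[0x05+7] := {0xb6,0xd3,0x0e,0xff,0x86,0x6a,0xea}
#3 dst[0x1c+2] := {0x02,0x43}
#4 dst[0x08+5] := {0x02,0x43,0xd0,0x72,0x3d}
query mem[0x18]=0x6a, mem[0x0a]=0xd0, mem[0x0b]=0x72, mem[0x1c]=0x02, mem[0x05]=0xb6

MEM[0x18,0x0a,0x0b,0x1c,0x05] = 6a d0 72 02 b6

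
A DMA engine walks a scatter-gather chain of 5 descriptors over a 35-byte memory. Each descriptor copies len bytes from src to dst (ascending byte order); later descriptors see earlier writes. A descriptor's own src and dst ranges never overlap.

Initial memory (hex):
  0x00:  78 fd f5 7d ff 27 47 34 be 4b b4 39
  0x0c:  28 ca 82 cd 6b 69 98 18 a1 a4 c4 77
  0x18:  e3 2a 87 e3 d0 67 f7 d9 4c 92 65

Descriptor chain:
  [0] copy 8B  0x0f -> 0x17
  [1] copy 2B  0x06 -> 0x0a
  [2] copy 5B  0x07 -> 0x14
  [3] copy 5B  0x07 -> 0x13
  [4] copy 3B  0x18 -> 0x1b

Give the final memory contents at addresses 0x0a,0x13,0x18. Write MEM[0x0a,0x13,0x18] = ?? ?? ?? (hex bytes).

  after D0: wrote 8B at 0x17 = cd6b699818a1a4c4
  after D1: wrote 2B at 0x0a = 4734
  after D2: wrote 5B at 0x14 = 34be4b4734
  after D3: wrote 5B at 0x13 = 34be4b4734
  after D4: wrote 3B at 0x1b = 346998
query mem[0x0a]=0x47, mem[0x13]=0x34, mem[0x18]=0x34

MEM[0x0a,0x13,0x18] = 47 34 34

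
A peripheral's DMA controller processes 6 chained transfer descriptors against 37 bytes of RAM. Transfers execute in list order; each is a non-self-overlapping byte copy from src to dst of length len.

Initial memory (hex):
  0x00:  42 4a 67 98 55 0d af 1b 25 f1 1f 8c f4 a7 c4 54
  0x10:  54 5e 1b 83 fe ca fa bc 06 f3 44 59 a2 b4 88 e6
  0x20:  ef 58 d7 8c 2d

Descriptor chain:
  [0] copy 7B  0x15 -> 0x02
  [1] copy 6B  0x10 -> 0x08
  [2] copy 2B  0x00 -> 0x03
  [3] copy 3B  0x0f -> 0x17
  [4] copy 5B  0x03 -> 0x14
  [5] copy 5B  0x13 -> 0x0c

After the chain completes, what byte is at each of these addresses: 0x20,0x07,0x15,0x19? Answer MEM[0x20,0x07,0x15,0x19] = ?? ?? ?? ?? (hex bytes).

  after D0: wrote 7B at 0x02 = cafabc06f34459
  after D1: wrote 6B at 0x08 = 545e1b83feca
  after D2: wrote 2B at 0x03 = 424a
  after D3: wrote 3B at 0x17 = 54545e
  after D4: wrote 5B at 0x14 = 424a06f344
  after D5: wrote 5B at 0x0c = 83424a06f3
query mem[0x20]=0xef, mem[0x07]=0x44, mem[0x15]=0x4a, mem[0x19]=0x5e

MEM[0x20,0x07,0x15,0x19] = ef 44 4a 5e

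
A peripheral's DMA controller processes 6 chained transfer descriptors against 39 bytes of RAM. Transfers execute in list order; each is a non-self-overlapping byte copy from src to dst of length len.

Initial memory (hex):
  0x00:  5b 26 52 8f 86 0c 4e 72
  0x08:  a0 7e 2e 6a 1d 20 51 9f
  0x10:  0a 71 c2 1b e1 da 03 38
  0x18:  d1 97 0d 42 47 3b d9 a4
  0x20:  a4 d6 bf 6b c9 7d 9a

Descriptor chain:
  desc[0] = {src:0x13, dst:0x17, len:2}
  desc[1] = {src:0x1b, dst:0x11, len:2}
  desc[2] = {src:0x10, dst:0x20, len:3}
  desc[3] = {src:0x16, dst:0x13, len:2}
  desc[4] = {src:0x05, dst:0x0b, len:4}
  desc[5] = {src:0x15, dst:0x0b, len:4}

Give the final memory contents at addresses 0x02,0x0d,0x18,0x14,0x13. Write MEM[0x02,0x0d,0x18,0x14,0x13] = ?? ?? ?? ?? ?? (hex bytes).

MEM[0x02,0x0d,0x18,0x14,0x13] = 52 1b e1 1b 03

D0: mem[0x17..0x18] <- [1b e1]
D1: mem[0x11..0x12] <- [42 47]
D2: mem[0x20..0x22] <- [0a 42 47]
D3: mem[0x13..0x14] <- [03 1b]
D4: mem[0x0b..0x0e] <- [0c 4e 72 a0]
D5: mem[0x0b..0x0e] <- [da 03 1b e1]
query mem[0x02]=0x52, mem[0x0d]=0x1b, mem[0x18]=0xe1, mem[0x14]=0x1b, mem[0x13]=0x03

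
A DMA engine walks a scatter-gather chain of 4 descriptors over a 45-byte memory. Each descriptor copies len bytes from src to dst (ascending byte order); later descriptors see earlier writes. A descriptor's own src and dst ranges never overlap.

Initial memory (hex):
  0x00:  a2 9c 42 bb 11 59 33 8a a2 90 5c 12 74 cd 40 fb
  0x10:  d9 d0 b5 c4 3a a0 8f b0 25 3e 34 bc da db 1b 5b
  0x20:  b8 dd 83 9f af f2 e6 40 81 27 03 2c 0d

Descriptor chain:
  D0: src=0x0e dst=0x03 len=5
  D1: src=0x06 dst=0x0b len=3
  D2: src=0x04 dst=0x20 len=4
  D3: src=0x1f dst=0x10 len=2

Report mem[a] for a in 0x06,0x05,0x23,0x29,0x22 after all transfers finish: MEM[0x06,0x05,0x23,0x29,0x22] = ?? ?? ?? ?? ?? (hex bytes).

D0: mem[0x03..0x07] <- [40 fb d9 d0 b5]
D1: mem[0x0b..0x0d] <- [d0 b5 a2]
D2: mem[0x20..0x23] <- [fb d9 d0 b5]
D3: mem[0x10..0x11] <- [5b fb]
query mem[0x06]=0xd0, mem[0x05]=0xd9, mem[0x23]=0xb5, mem[0x29]=0x27, mem[0x22]=0xd0

MEM[0x06,0x05,0x23,0x29,0x22] = d0 d9 b5 27 d0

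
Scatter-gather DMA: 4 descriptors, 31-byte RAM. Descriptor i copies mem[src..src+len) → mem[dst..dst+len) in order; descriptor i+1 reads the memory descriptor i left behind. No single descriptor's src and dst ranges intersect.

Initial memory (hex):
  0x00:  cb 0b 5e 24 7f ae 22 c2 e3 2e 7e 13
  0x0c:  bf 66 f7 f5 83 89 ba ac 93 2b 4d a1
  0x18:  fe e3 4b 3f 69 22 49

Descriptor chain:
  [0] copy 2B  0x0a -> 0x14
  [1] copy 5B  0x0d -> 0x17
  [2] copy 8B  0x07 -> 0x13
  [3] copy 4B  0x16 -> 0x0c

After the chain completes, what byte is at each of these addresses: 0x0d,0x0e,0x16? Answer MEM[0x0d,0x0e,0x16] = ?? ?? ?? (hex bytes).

  after D0: wrote 2B at 0x14 = 7e13
  after D1: wrote 5B at 0x17 = 66f7f58389
  after D2: wrote 8B at 0x13 = c2e32e7e13bf66f7
  after D3: wrote 4B at 0x0c = 7e13bf66
query mem[0x0d]=0x13, mem[0x0e]=0xbf, mem[0x16]=0x7e

MEM[0x0d,0x0e,0x16] = 13 bf 7e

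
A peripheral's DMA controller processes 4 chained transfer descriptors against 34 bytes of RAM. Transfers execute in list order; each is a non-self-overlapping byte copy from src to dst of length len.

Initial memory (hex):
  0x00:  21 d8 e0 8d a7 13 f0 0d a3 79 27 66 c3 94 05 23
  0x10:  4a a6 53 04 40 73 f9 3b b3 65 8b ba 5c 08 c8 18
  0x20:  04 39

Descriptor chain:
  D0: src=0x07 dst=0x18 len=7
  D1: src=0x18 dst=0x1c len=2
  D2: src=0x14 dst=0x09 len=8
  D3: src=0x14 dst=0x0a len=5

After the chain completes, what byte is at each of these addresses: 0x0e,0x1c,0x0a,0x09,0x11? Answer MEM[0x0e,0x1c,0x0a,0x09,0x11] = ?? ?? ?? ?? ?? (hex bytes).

  after D0: wrote 7B at 0x18 = 0da3792766c394
  after D1: wrote 2B at 0x1c = 0da3
  after D2: wrote 8B at 0x09 = 4073f93b0da37927
  after D3: wrote 5B at 0x0a = 4073f93b0d
query mem[0x0e]=0x0d, mem[0x1c]=0x0d, mem[0x0a]=0x40, mem[0x09]=0x40, mem[0x11]=0xa6

MEM[0x0e,0x1c,0x0a,0x09,0x11] = 0d 0d 40 40 a6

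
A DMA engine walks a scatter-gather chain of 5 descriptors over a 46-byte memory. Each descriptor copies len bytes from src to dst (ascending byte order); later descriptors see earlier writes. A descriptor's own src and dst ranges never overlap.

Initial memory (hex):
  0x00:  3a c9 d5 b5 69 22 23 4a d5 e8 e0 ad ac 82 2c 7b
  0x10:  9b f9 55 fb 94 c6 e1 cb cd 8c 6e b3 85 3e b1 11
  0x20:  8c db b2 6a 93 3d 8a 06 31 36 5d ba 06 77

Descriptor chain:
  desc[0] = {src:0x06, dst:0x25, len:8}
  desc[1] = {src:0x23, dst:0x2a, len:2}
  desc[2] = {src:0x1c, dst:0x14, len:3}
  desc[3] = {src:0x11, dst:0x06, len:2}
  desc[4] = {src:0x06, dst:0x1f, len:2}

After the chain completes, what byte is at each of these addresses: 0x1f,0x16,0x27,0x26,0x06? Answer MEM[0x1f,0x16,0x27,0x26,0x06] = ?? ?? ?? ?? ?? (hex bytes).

#0 dst[0x25+8] := {0x23,0x4a,0xd5,0xe8,0xe0,0xad,0xac,0x82}
#1 dst[0x2a+2] := {0x6a,0x93}
#2 dst[0x14+3] := {0x85,0x3e,0xb1}
#3 dst[0x06+2] := {0xf9,0x55}
#4 dst[0x1f+2] := {0xf9,0x55}
query mem[0x1f]=0xf9, mem[0x16]=0xb1, mem[0x27]=0xd5, mem[0x26]=0x4a, mem[0x06]=0xf9

MEM[0x1f,0x16,0x27,0x26,0x06] = f9 b1 d5 4a f9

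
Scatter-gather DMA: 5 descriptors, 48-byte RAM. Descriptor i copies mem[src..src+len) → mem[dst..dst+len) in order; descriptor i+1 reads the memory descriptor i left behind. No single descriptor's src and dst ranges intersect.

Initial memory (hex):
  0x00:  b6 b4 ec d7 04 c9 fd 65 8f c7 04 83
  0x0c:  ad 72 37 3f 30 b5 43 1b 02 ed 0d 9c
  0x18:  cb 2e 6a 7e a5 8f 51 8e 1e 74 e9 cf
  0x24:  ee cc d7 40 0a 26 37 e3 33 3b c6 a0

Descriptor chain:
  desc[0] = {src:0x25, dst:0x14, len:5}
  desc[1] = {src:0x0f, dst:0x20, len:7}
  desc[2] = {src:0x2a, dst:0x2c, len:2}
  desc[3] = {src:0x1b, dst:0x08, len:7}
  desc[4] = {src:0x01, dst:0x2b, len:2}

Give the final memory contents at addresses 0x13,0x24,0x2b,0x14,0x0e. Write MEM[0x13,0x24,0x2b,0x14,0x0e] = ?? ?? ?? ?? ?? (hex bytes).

MEM[0x13,0x24,0x2b,0x14,0x0e] = 1b 1b b4 cc 30

#0 dst[0x14+5] := {0xcc,0xd7,0x40,0x0a,0x26}
#1 dst[0x20+7] := {0x3f,0x30,0xb5,0x43,0x1b,0xcc,0xd7}
#2 dst[0x2c+2] := {0x37,0xe3}
#3 dst[0x08+7] := {0x7e,0xa5,0x8f,0x51,0x8e,0x3f,0x30}
#4 dst[0x2b+2] := {0xb4,0xec}
query mem[0x13]=0x1b, mem[0x24]=0x1b, mem[0x2b]=0xb4, mem[0x14]=0xcc, mem[0x0e]=0x30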